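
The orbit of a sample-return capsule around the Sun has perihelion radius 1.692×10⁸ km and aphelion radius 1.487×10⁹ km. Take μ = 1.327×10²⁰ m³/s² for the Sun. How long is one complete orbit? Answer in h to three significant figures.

T ≈ 114000 h

Semi-major axis a = (r_p + r_a)/2 = (1.6920×10⁸ + 1.4870×10⁹)/2 = 8.2810×10⁸ km = 8.281×10¹¹ m.
By Kepler's third law T = 2π√(a³/μ) = 2π × 6.542×10⁷ = 4.110×10⁸ s.
= 1.142×10⁵ h.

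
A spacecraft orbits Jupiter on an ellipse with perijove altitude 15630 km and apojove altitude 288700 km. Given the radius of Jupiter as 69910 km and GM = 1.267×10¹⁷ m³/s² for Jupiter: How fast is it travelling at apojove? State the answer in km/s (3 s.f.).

v ≈ 11.7 km/s

r_p = 69910 + 15630 = 85540 km = 8.5540×10⁷ m.
r_a = 69910 + 288700 = 358610 km = 3.5861×10⁸ m.
Semi-major axis a = (r_p + r_a)/2 = 2.2208×10⁵ km = 2.221×10⁸ m.
Vis-viva: v² = μ(2/r − 1/a) = 1.267×10¹⁷ × (5.577×10⁻⁹ − 4.503×10⁻⁹) = 1.361×10⁸ m²/s².
v = 11670 m/s = 11.67 km/s.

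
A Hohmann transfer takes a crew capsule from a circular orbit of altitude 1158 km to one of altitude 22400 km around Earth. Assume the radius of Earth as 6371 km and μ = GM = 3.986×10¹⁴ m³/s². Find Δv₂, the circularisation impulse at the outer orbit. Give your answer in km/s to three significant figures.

r₁ = 6371 + 1158 = 7529.0 km = 7.5290×10⁶ m.
r₂ = 6371 + 22400 = 28771 km = 2.8771×10⁷ m.
Transfer ellipse a_t = (r₁ + r₂)/2 = 1.815×10⁷ m.
At r₁: circular v_c1 = √(μ/r₁) = 7276 m/s; transfer-perigee v_p = √[μ(2/r₁ − 1/a_t)] = 9161 m/s.
At r₂: circular v_c2 = √(μ/r₂) = 3722 m/s; transfer-apogee v_a = √[μ(2/r₂ − 1/a_t)] = 2397 m/s.
Δv₂ = v_c2 − v_a = 1325 m/s.
= 1.325 km/s.

Δv ≈ 1.32 km/s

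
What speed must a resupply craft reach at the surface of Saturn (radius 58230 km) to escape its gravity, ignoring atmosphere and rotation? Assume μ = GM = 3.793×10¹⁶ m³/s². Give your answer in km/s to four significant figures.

r = R = 5.823×10⁷ m.
Escape speed v_esc = √(2μ/r) = √(2 × 3.793×10¹⁶ / 5.823×10⁷) = √(1.303×10⁹) = 36090 m/s.
= 36.09 km/s.

v_esc ≈ 36.09 km/s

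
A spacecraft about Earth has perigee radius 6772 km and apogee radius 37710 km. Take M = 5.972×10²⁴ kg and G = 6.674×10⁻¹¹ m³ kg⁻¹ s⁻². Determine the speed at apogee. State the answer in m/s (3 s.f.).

v ≈ 1790 m/s

μ = GM = 6.674×10⁻¹¹ × 5.972×10²⁴ = 3.986×10¹⁴ m³/s².
Semi-major axis a = (r_p + r_a)/2 = 22241 km = 2.224×10⁷ m.
Vis-viva: v² = μ(2/r − 1/a) = 3.986×10¹⁴ × (5.304×10⁻⁸ − 4.496×10⁻⁸) = 3.218×10⁶ m²/s².
v = 1794 m/s.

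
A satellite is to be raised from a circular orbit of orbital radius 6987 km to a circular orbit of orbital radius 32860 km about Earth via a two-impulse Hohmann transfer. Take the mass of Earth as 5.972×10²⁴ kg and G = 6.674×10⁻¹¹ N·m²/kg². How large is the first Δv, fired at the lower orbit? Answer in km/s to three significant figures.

μ = GM = 6.674×10⁻¹¹ × 5.972×10²⁴ = 3.986×10¹⁴ m³/s².
r₁ = 6987 km = 6.987×10⁶ m.
r₂ = 32860 km = 3.286×10⁷ m.
Transfer ellipse a_t = (r₁ + r₂)/2 = 1.992×10⁷ m.
At r₁: circular v_c1 = √(μ/r₁) = 7553 m/s; transfer-perigee v_p = √[μ(2/r₁ − 1/a_t)] = 9700 m/s.
Δv₁ = v_p − v_c1 = 2147 m/s.
= 2.147 km/s.

Δv ≈ 2.15 km/s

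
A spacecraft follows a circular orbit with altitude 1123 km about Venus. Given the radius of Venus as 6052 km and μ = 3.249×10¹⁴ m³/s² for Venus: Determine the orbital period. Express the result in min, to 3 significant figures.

r = 6052 + 1123 = 7175.0 km = 7.1750×10⁶ m.
Kepler's third law: T = 2π√(r³/μ) = 2π√((7.175×10⁶)³ / 3.249×10¹⁴).
r³/μ = 1.137×10⁶ s², so T = 2π × 1.066×10³ = 6.699×10³ s.
Converting: 6.699×10³ s ÷ 60.00 = 111.7 min.

T ≈ 112 min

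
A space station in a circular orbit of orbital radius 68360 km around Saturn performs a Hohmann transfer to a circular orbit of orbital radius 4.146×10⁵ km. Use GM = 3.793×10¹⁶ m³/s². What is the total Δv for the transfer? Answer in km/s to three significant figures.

Δv_total ≈ 11.8 km/s

r₁ = 68360 km = 6.836×10⁷ m.
r₂ = 4.146×10⁵ km = 4.146×10⁸ m.
Transfer ellipse a_t = (r₁ + r₂)/2 = 2.415×10⁸ m.
At r₁: circular v_c1 = √(μ/r₁) = 23560 m/s; transfer-perikrone v_p = √[μ(2/r₁ − 1/a_t)] = 30860 m/s.
Δv₁ = v_p − v_c1 = 7309 m/s.
At r₂: circular v_c2 = √(μ/r₂) = 9565 m/s; transfer-apokrone v_a = √[μ(2/r₂ − 1/a_t)] = 5089 m/s.
Δv₂ = v_c2 − v_a = 4476 m/s.
Total Δv = Δv₁ + Δv₂ = 11790 m/s = 11.79 km/s.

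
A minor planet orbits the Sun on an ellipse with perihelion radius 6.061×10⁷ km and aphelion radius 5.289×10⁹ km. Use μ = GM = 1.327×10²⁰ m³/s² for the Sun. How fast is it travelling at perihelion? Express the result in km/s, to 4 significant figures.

v ≈ 65.80 km/s

Semi-major axis a = (r_p + r_a)/2 = 2.6748×10⁹ km = 2.675×10¹² m.
Vis-viva: v² = μ(2/r − 1/a) = 1.327×10²⁰ × (3.300×10⁻¹¹ − 3.739×10⁻¹³) = 4.329×10⁹ m²/s².
v = 65800 m/s = 65.80 km/s.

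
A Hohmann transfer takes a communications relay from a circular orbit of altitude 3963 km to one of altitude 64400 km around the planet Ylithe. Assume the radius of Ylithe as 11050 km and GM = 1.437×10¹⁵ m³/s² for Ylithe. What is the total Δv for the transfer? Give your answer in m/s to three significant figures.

r₁ = 11050 + 3963 = 15013 km = 1.5013×10⁷ m.
r₂ = 11050 + 64400 = 75450 km = 7.5450×10⁷ m.
Transfer ellipse a_t = (r₁ + r₂)/2 = 4.523×10⁷ m.
At r₁: circular v_c1 = √(μ/r₁) = 9784 m/s; transfer-periapsis v_p = √[μ(2/r₁ − 1/a_t)] = 12640 m/s.
Δv₁ = v_p − v_c1 = 2852 m/s.
At r₂: circular v_c2 = √(μ/r₂) = 4364 m/s; transfer-apoapsis v_a = √[μ(2/r₂ − 1/a_t)] = 2514 m/s.
Δv₂ = v_c2 − v_a = 1850 m/s.
Total Δv = Δv₁ + Δv₂ = 4702 m/s.

Δv_total ≈ 4700 m/s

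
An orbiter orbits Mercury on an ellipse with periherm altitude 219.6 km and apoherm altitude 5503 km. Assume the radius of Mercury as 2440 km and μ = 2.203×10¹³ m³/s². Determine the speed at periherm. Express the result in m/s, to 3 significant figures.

r_p = 2440 + 219.6 = 2659.6 km = 2.6596×10⁶ m.
r_a = 2440 + 5503 = 7943.0 km = 7.9430×10⁶ m.
Semi-major axis a = (r_p + r_a)/2 = 5301.3 km = 5.301×10⁶ m.
Vis-viva: v² = μ(2/r − 1/a) = 2.203×10¹³ × (7.520×10⁻⁷ − 1.886×10⁻⁷) = 1.241×10⁷ m²/s².
v = 3523 m/s.

v ≈ 3520 m/s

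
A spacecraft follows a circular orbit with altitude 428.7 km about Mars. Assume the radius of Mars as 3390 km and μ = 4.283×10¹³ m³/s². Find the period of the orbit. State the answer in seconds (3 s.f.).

r = 3390 + 428.7 = 3818.7 km = 3.8187×10⁶ m.
Kepler's third law: T = 2π√(r³/μ) = 2π√((3.819×10⁶)³ / 4.283×10¹³).
r³/μ = 1.300×10⁶ s², so T = 2π × 1.140×10³ = 7.164×10³ s.

T ≈ 7160 seconds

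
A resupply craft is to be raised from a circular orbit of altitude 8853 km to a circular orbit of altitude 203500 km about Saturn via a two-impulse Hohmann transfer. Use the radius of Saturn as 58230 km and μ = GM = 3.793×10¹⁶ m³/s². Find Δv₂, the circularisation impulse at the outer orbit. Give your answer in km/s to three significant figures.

r₁ = 58230 + 8853 = 67083 km = 6.7083×10⁷ m.
r₂ = 58230 + 203500 = 261730 km = 2.6173×10⁸ m.
Transfer ellipse a_t = (r₁ + r₂)/2 = 1.644×10⁸ m.
At r₁: circular v_c1 = √(μ/r₁) = 23780 m/s; transfer-perikrone v_p = √[μ(2/r₁ − 1/a_t)] = 30000 m/s.
At r₂: circular v_c2 = √(μ/r₂) = 12040 m/s; transfer-apokrone v_a = √[μ(2/r₂ − 1/a_t)] = 7690 m/s.
Δv₂ = v_c2 − v_a = 4349 m/s.
= 4.349 km/s.

Δv ≈ 4.35 km/s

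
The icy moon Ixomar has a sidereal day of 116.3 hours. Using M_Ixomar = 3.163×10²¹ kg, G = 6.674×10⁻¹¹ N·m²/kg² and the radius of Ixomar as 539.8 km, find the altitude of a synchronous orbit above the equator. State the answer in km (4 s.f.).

μ = GM = 6.674×10⁻¹¹ × 3.163×10²¹ = 2.111×10¹¹ m³/s².
T = 116.3 hours = 4.187×10⁵ s.
A synchronous orbit has period T, so by Kepler's third law a = (μT²/4π²)^(1/3).
μT²/4π² = 2.111×10¹¹ × (4.187×10⁵)² / 39.48 = 9.373×10²⁰ m³.
a = 9.787×10⁶ m = 9786.6 km.
Altitude h = a − R = 9786.6 − 539.8 = 9246.8 km.

h_sync ≈ 9247 km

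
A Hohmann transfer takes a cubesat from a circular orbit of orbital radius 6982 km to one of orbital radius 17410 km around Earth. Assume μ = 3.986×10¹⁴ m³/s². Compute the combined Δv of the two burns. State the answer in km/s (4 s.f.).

r₁ = 6982 km = 6.982×10⁶ m.
r₂ = 17410 km = 1.741×10⁷ m.
Transfer ellipse a_t = (r₁ + r₂)/2 = 1.220×10⁷ m.
At r₁: circular v_c1 = √(μ/r₁) = 7556 m/s; transfer-perigee v_p = √[μ(2/r₁ − 1/a_t)] = 9028 m/s.
Δv₁ = v_p − v_c1 = 1472 m/s.
At r₂: circular v_c2 = √(μ/r₂) = 4785 m/s; transfer-apogee v_a = √[μ(2/r₂ − 1/a_t)] = 3620 m/s.
Δv₂ = v_c2 − v_a = 1165 m/s.
Total Δv = Δv₁ + Δv₂ = 2636 m/s = 2.636 km/s.

Δv_total ≈ 2.636 km/s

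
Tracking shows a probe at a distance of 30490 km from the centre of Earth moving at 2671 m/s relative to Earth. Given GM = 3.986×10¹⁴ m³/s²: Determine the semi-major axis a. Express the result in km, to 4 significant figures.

r = 3.049×10⁷ m.
Specific orbital energy ε = v²/2 − μ/r = (2671)²/2 − 3.986×10¹⁴/3.049×10⁷ = -9.506×10⁶ J/kg.
Since ε = −μ/(2a), a = −μ/(2ε) = 2.097×10⁷ m = 20966 km.

a ≈ 20970 km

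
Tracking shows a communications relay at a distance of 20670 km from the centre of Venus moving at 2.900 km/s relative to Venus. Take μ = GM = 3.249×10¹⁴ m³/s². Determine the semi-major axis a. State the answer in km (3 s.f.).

a ≈ 14100 km

r = 2.067×10⁷ m.
Vis-viva rearranged: 1/a = 2/r − v²/μ = 9.676×10⁻⁸ − 2.588×10⁻⁸ = 7.087×10⁻⁸ m⁻¹.
a = 1.411×10⁷ m = 14110 km.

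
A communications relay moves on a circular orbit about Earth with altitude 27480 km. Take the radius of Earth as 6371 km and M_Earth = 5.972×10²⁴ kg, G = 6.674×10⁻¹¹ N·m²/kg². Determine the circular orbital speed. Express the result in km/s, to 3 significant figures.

v ≈ 3.43 km/s

μ = GM = 6.674×10⁻¹¹ × 5.972×10²⁴ = 3.986×10¹⁴ m³/s².
r = 6371 + 27480 = 33851 km = 3.3851×10⁷ m.
For a circular orbit v = √(μ/r) = √(3.986×10¹⁴ / 3.385×10⁷) = √(1.177×10⁷) = 3431 m/s.
That is 3.431 km/s.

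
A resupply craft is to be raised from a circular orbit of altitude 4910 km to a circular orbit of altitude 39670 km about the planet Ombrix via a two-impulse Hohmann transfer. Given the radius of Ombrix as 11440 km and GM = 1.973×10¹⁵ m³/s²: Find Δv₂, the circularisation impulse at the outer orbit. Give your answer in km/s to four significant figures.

r₁ = 11440 + 4910 = 16350 km = 1.6350×10⁷ m.
r₂ = 11440 + 39670 = 51110 km = 5.1110×10⁷ m.
Transfer ellipse a_t = (r₁ + r₂)/2 = 3.373×10⁷ m.
At r₁: circular v_c1 = √(μ/r₁) = 10990 m/s; transfer-periapsis v_p = √[μ(2/r₁ − 1/a_t)] = 13520 m/s.
At r₂: circular v_c2 = √(μ/r₂) = 6213 m/s; transfer-apoapsis v_a = √[μ(2/r₂ − 1/a_t)] = 4326 m/s.
Δv₂ = v_c2 − v_a = 1887 m/s.
= 1.887 km/s.

Δv ≈ 1.887 km/s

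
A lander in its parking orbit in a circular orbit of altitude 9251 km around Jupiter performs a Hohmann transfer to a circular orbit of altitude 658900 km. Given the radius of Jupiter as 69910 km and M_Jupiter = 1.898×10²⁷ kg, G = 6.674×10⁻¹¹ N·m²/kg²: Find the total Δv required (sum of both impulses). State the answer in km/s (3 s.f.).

μ = GM = 6.674×10⁻¹¹ × 1.898×10²⁷ = 1.267×10¹⁷ m³/s².
r₁ = 69910 + 9251 = 79161 km = 7.9161×10⁷ m.
r₂ = 69910 + 658900 = 728810 km = 7.2881×10⁸ m.
Transfer ellipse a_t = (r₁ + r₂)/2 = 4.040×10⁸ m.
At r₁: circular v_c1 = √(μ/r₁) = 40000 m/s; transfer-perijove v_p = √[μ(2/r₁ − 1/a_t)] = 53730 m/s.
Δv₁ = v_p − v_c1 = 13730 m/s.
At r₂: circular v_c2 = √(μ/r₂) = 13180 m/s; transfer-apojove v_a = √[μ(2/r₂ − 1/a_t)] = 5836 m/s.
Δv₂ = v_c2 − v_a = 7348 m/s.
Total Δv = Δv₁ + Δv₂ = 21070 m/s = 21.07 km/s.

Δv_total ≈ 21.1 km/s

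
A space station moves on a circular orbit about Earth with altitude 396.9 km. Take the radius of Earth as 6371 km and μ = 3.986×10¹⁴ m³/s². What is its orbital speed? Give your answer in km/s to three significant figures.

v ≈ 7.67 km/s

r = 6371 + 396.9 = 6767.9 km = 6.7679×10⁶ m.
For a circular orbit v = √(μ/r) = √(3.986×10¹⁴ / 6.768×10⁶) = √(5.890×10⁷) = 7674 m/s.
That is 7.674 km/s.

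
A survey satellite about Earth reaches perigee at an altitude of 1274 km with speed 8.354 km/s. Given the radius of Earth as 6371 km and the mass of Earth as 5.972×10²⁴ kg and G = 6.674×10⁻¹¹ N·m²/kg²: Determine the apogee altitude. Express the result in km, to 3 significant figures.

apogee altitude ≈ 9100 km

μ = GM = 6.674×10⁻¹¹ × 5.972×10²⁴ = 3.986×10¹⁴ m³/s².
r_p = 6371 + 1274 = 7645.0 km = 7.645×10⁶ m.
Specific energy ε = v²/2 − μ/r = -1.724×10⁷ J/kg, so a = −μ/(2ε) = 1.156×10⁷ m.
The apsides satisfy r_p + r_a = 2a, so the apogee radius is 2a − r_p = 1.547×10⁷ m = 15474 km.
Apogee altitude = 15474 − 6371 = 9102.7 km.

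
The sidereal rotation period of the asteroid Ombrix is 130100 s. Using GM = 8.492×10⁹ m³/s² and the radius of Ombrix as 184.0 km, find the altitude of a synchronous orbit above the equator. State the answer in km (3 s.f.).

h_sync ≈ 1350 km

A synchronous orbit has period T, so by Kepler's third law a = (μT²/4π²)^(1/3).
μT²/4π² = 8.492×10⁹ × (1.301×10⁵)² / 39.48 = 3.641×10¹⁸ m³.
a = 1.538×10⁶ m = 1538.4 km.
Altitude h = a − R = 1538.4 − 184.0 = 1354.4 km.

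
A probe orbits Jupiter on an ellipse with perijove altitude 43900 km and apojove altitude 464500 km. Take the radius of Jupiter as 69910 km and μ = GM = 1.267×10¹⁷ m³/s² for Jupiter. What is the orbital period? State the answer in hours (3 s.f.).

r_p = 69910 + 43900 = 113810 km = 1.1381×10⁸ m.
r_a = 69910 + 464500 = 534410 km = 5.3441×10⁸ m.
Semi-major axis a = (r_p + r_a)/2 = (1.1381×10⁵ + 5.3441×10⁵)/2 = 3.2411×10⁵ km = 3.241×10⁸ m.
By Kepler's third law T = 2π√(a³/μ) = 2π × 1.639×10⁴ = 1.030×10⁵ s.
= 28.61 hours.

T ≈ 28.6 hours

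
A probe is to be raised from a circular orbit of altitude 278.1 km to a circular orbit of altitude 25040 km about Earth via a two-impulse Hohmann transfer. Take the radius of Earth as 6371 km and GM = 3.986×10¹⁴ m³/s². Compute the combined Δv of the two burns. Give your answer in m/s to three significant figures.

Δv_total ≈ 3660 m/s

r₁ = 6371 + 278.1 = 6649.1 km = 6.6491×10⁶ m.
r₂ = 6371 + 25040 = 31411 km = 3.1411×10⁷ m.
Transfer ellipse a_t = (r₁ + r₂)/2 = 1.903×10⁷ m.
At r₁: circular v_c1 = √(μ/r₁) = 7743 m/s; transfer-perigee v_p = √[μ(2/r₁ − 1/a_t)] = 9947 m/s.
Δv₁ = v_p − v_c1 = 2205 m/s.
At r₂: circular v_c2 = √(μ/r₂) = 3562 m/s; transfer-apogee v_a = √[μ(2/r₂ − 1/a_t)] = 2106 m/s.
Δv₂ = v_c2 − v_a = 1457 m/s.
Total Δv = Δv₁ + Δv₂ = 3661 m/s.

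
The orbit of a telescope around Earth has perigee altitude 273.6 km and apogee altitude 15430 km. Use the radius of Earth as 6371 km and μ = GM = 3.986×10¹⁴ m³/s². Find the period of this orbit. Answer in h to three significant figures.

T ≈ 4.69 h

r_p = 6371 + 273.6 = 6644.6 km = 6.6446×10⁶ m.
r_a = 6371 + 15430 = 21801 km = 2.1801×10⁷ m.
Semi-major axis a = (r_p + r_a)/2 = (6644.6 + 21801)/2 = 14223 km = 1.422×10⁷ m.
By Kepler's third law T = 2π√(a³/μ) = 2π × 2.687×10³ = 1.688×10⁴ s.
= 4.689 h.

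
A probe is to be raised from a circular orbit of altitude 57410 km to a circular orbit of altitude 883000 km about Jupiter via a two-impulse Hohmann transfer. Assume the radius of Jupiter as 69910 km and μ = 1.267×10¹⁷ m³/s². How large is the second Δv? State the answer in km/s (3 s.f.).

Δv ≈ 5.93 km/s

r₁ = 69910 + 57410 = 127320 km = 1.2732×10⁸ m.
r₂ = 69910 + 883000 = 952910 km = 9.5291×10⁸ m.
Transfer ellipse a_t = (r₁ + r₂)/2 = 5.401×10⁸ m.
At r₁: circular v_c1 = √(μ/r₁) = 31550 m/s; transfer-perijove v_p = √[μ(2/r₁ − 1/a_t)] = 41900 m/s.
At r₂: circular v_c2 = √(μ/r₂) = 11530 m/s; transfer-apojove v_a = √[μ(2/r₂ − 1/a_t)] = 5598 m/s.
Δv₂ = v_c2 − v_a = 5932 m/s.
= 5.932 km/s.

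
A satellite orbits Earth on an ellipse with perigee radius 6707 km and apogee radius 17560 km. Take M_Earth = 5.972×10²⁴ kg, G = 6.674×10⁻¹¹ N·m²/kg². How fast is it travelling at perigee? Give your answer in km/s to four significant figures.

v ≈ 9.274 km/s

μ = GM = 6.674×10⁻¹¹ × 5.972×10²⁴ = 3.986×10¹⁴ m³/s².
Semi-major axis a = (r_p + r_a)/2 = 12134 km = 1.213×10⁷ m.
Vis-viva: v² = μ(2/r − 1/a) = 3.986×10¹⁴ × (2.982×10⁻⁷ − 8.242×10⁻⁸) = 8.600×10⁷ m²/s².
v = 9274 m/s = 9.274 km/s.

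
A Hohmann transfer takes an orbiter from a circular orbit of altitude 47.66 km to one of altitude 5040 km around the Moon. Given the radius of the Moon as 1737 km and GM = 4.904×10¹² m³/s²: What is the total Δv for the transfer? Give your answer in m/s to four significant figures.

r₁ = 1737 + 47.66 = 1784.7 km = 1.7847×10⁶ m.
r₂ = 1737 + 5040 = 6777.0 km = 6.7770×10⁶ m.
Transfer ellipse a_t = (r₁ + r₂)/2 = 4.281×10⁶ m.
At r₁: circular v_c1 = √(μ/r₁) = 1658 m/s; transfer-perilune v_p = √[μ(2/r₁ − 1/a_t)] = 2086 m/s.
Δv₁ = v_p − v_c1 = 428.0 m/s.
At r₂: circular v_c2 = √(μ/r₂) = 850.7 m/s; transfer-apolune v_a = √[μ(2/r₂ − 1/a_t)] = 549.3 m/s.
Δv₂ = v_c2 − v_a = 301.4 m/s.
Total Δv = Δv₁ + Δv₂ = 729.4 m/s.

Δv_total ≈ 729.4 m/s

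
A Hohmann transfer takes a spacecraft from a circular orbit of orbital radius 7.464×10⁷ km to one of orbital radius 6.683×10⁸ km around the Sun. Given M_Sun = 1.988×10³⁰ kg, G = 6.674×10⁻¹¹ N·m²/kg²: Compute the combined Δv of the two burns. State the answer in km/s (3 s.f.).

μ = GM = 6.674×10⁻¹¹ × 1.988×10³⁰ = 1.327×10²⁰ m³/s².
r₁ = 7.464×10⁷ km = 7.464×10¹⁰ m.
r₂ = 6.683×10⁸ km = 6.683×10¹¹ m.
Transfer ellipse a_t = (r₁ + r₂)/2 = 3.715×10¹¹ m.
At r₁: circular v_c1 = √(μ/r₁) = 42160 m/s; transfer-perihelion v_p = √[μ(2/r₁ − 1/a_t)] = 56550 m/s.
Δv₁ = v_p − v_c1 = 14390 m/s.
At r₂: circular v_c2 = √(μ/r₂) = 14090 m/s; transfer-aphelion v_a = √[μ(2/r₂ − 1/a_t)] = 6316 m/s.
Δv₂ = v_c2 − v_a = 7774 m/s.
Total Δv = Δv₁ + Δv₂ = 22160 m/s = 22.16 km/s.

Δv_total ≈ 22.2 km/s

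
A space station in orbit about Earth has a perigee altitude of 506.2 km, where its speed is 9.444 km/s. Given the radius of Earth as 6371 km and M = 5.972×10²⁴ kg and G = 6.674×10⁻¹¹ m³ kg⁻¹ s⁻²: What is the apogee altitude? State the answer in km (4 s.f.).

apogee altitude ≈ 16580 km

μ = GM = 6.674×10⁻¹¹ × 5.972×10²⁴ = 3.986×10¹⁴ m³/s².
r_p = 6371 + 506.2 = 6877.2 km = 6.877×10⁶ m.
Specific energy ε = v²/2 − μ/r = -1.336×10⁷ J/kg, so a = −μ/(2ε) = 1.492×10⁷ m.
The apsides satisfy r_p + r_a = 2a, so the apogee radius is 2a − r_p = 2.295×10⁷ m = 22954 km.
Apogee altitude = 22954 − 6371 = 16583 km.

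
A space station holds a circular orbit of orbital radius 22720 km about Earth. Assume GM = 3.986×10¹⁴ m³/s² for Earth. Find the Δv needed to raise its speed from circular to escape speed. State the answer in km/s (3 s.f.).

r = 22720 km = 2.272×10⁷ m.
Circular speed v_c = √(μ/r) = 4189 m/s.
Escape speed v_esc = √(2μ/r) = √2 × v_c = 5924 m/s.
Δv = v_esc − v_c = 1735 m/s = 1.735 km/s.

Δv ≈ 1.73 km/s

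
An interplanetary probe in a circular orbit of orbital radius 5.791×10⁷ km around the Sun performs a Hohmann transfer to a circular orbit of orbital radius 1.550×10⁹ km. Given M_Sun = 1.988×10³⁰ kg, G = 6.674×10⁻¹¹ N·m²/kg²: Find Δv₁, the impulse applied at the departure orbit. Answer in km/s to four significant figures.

μ = GM = 6.674×10⁻¹¹ × 1.988×10³⁰ = 1.327×10²⁰ m³/s².
r₁ = 5.791×10⁷ km = 5.791×10¹⁰ m.
r₂ = 1.550×10⁹ km = 1.550×10¹² m.
Transfer ellipse a_t = (r₁ + r₂)/2 = 8.040×10¹¹ m.
At r₁: circular v_c1 = √(μ/r₁) = 47870 m/s; transfer-perihelion v_p = √[μ(2/r₁ − 1/a_t)] = 66460 m/s.
Δv₁ = v_p − v_c1 = 18600 m/s.
= 18.60 km/s.

Δv ≈ 18.60 km/s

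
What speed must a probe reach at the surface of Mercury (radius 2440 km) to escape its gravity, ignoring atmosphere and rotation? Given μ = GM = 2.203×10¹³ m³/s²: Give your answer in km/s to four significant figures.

v_esc ≈ 4.249 km/s

r = R = 2.440×10⁶ m.
Escape speed v_esc = √(2μ/r) = √(2 × 2.203×10¹³ / 2.440×10⁶) = √(1.806×10⁷) = 4249 m/s.
= 4.249 km/s.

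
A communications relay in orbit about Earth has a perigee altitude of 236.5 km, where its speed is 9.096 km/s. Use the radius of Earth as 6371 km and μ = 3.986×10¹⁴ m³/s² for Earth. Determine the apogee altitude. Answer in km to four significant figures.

r_p = 6371 + 236.5 = 6607.5 km = 6.608×10⁶ m.
Specific energy ε = v²/2 − μ/r = -1.896×10⁷ J/kg, so a = −μ/(2ε) = 1.051×10⁷ m.
The apsides satisfy r_p + r_a = 2a, so the apogee radius is 2a − r_p = 1.442×10⁷ m = 14419 km.
Apogee altitude = 14419 − 6371 = 8048.3 km.

apogee altitude ≈ 8048 km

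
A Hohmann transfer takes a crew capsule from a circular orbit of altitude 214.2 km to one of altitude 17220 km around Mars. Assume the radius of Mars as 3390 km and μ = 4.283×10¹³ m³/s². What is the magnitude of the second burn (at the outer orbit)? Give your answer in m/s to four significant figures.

r₁ = 3390 + 214.2 = 3604.2 km = 3.6042×10⁶ m.
r₂ = 3390 + 17220 = 20610 km = 2.0610×10⁷ m.
Transfer ellipse a_t = (r₁ + r₂)/2 = 1.211×10⁷ m.
At r₁: circular v_c1 = √(μ/r₁) = 3447 m/s; transfer-periapsis v_p = √[μ(2/r₁ − 1/a_t)] = 4498 m/s.
At r₂: circular v_c2 = √(μ/r₂) = 1442 m/s; transfer-apoapsis v_a = √[μ(2/r₂ − 1/a_t)] = 786.5 m/s.
Δv₂ = v_c2 − v_a = 655.0 m/s.

Δv ≈ 655.0 m/s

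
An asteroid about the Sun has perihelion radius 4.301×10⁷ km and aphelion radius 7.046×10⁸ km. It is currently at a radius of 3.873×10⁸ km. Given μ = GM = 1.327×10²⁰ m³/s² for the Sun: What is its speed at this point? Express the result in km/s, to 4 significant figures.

v ≈ 18.17 km/s

Semi-major axis a = (r_p + r_a)/2 = 3.7380×10⁸ km = 3.738×10¹¹ m.
Vis-viva: v² = μ(2/r − 1/a) = 1.327×10²⁰ × (5.164×10⁻¹² − 2.675×10⁻¹²) = 3.303×10⁸ m²/s².
v = 18170 m/s = 18.17 km/s.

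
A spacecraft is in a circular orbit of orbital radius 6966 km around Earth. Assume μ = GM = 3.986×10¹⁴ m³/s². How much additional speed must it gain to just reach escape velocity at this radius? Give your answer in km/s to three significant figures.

Δv ≈ 3.13 km/s

r = 6966 km = 6.966×10⁶ m.
Circular speed v_c = √(μ/r) = 7564 m/s.
Escape speed v_esc = √(2μ/r) = √2 × v_c = 10700 m/s.
Δv = v_esc − v_c = 3133 m/s = 3.133 km/s.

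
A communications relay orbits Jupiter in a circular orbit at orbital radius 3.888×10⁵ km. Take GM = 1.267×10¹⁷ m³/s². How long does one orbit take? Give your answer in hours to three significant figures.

T ≈ 37.6 hours

r = 3.888×10⁵ km = 3.888×10⁸ m.
Kepler's third law: T = 2π√(r³/μ) = 2π√((3.888×10⁸)³ / 1.267×10¹⁷).
r³/μ = 4.639×10⁸ s², so T = 2π × 2.154×10⁴ = 1.353×10⁵ s.
Converting: 1.353×10⁵ s ÷ 3600 = 37.59 hours.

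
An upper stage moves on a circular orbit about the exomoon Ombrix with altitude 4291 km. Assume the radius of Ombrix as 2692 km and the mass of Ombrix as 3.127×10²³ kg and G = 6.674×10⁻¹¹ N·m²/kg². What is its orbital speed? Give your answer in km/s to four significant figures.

v ≈ 1.729 km/s

μ = GM = 6.674×10⁻¹¹ × 3.127×10²³ = 2.087×10¹³ m³/s².
r = 2692 + 4291 = 6983.0 km = 6.9830×10⁶ m.
For a circular orbit v = √(μ/r) = √(2.087×10¹³ / 6.983×10⁶) = √(2.989×10⁶) = 1729 m/s.
That is 1.729 km/s.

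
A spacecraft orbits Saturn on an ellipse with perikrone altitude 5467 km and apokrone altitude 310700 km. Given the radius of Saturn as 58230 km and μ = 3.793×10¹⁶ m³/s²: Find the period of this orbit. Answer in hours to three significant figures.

T ≈ 28.5 hours

r_p = 58230 + 5467 = 63697 km = 6.3697×10⁷ m.
r_a = 58230 + 310700 = 368930 km = 3.6893×10⁸ m.
Semi-major axis a = (r_p + r_a)/2 = (63697 + 3.6893×10⁵)/2 = 2.1631×10⁵ km = 2.163×10⁸ m.
By Kepler's third law T = 2π√(a³/μ) = 2π × 1.634×10⁴ = 1.026×10⁵ s.
= 28.51 hours.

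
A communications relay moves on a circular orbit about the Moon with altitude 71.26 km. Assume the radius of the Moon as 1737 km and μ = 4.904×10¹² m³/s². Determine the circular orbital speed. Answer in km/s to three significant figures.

v ≈ 1.65 km/s

r = 1737 + 71.26 = 1808.3 km = 1.8083×10⁶ m.
For a circular orbit v = √(μ/r) = √(4.904×10¹² / 1.808×10⁶) = √(2.712×10⁶) = 1647 m/s.
That is 1.647 km/s.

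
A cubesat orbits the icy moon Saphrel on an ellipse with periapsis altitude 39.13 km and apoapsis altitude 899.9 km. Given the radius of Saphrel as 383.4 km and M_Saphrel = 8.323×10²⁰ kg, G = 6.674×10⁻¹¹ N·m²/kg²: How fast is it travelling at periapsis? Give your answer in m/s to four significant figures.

v ≈ 444.7 m/s

μ = GM = 6.674×10⁻¹¹ × 8.323×10²⁰ = 5.555×10¹⁰ m³/s².
r_p = 383.4 + 39.13 = 422.53 km = 4.2253×10⁵ m.
r_a = 383.4 + 899.9 = 1283.3 km = 1.2833×10⁶ m.
Semi-major axis a = (r_p + r_a)/2 = 852.91 km = 8.529×10⁵ m.
Vis-viva: v² = μ(2/r − 1/a) = 5.555×10¹⁰ × (4.733×10⁻⁶ − 1.172×10⁻⁶) = 1.978×10⁵ m²/s².
v = 444.7 m/s.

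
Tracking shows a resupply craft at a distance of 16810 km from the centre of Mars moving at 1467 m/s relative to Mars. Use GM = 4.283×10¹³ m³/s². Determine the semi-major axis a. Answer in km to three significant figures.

a ≈ 14500 km

r = 1.681×10⁷ m.
Specific orbital energy ε = v²/2 − μ/r = (1467)²/2 − 4.283×10¹³/1.681×10⁷ = -1.472×10⁶ J/kg.
Since ε = −μ/(2a), a = −μ/(2ε) = 1.455×10⁷ m = 14550 km.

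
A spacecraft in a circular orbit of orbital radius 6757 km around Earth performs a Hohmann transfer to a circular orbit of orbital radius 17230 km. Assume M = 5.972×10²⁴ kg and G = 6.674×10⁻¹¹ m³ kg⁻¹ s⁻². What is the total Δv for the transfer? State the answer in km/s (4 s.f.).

μ = GM = 6.674×10⁻¹¹ × 5.972×10²⁴ = 3.986×10¹⁴ m³/s².
r₁ = 6757 km = 6.757×10⁶ m.
r₂ = 17230 km = 1.723×10⁷ m.
Transfer ellipse a_t = (r₁ + r₂)/2 = 1.199×10⁷ m.
At r₁: circular v_c1 = √(μ/r₁) = 7680 m/s; transfer-perigee v_p = √[μ(2/r₁ − 1/a_t)] = 9205 m/s.
Δv₁ = v_p − v_c1 = 1525 m/s.
At r₂: circular v_c2 = √(μ/r₂) = 4810 m/s; transfer-apogee v_a = √[μ(2/r₂ − 1/a_t)] = 3610 m/s.
Δv₂ = v_c2 − v_a = 1200 m/s.
Total Δv = Δv₁ + Δv₂ = 2725 m/s = 2.725 km/s.

Δv_total ≈ 2.725 km/s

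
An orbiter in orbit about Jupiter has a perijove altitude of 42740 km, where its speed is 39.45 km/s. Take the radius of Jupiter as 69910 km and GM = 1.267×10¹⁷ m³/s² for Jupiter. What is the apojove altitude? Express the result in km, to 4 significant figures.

r_p = 69910 + 42740 = 1.1265×10⁵ km = 1.126×10⁸ m.
Specific energy ε = v²/2 − μ/r = -3.466×10⁸ J/kg, so a = −μ/(2ε) = 1.828×10⁸ m.
The apsides satisfy r_p + r_a = 2a, so the apojove radius is 2a − r_p = 2.529×10⁸ m = 2.5293×10⁵ km.
Apojove altitude = 2.5293×10⁵ − 69910 = 1.8302×10⁵ km.

apojove altitude ≈ 1.830×10⁵ km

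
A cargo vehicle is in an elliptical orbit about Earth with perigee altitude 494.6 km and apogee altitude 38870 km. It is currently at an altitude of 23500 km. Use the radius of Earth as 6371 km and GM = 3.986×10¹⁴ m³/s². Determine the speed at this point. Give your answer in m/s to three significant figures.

r_p = 6371 + 494.6 = 6865.6 km = 6.8656×10⁶ m.
r_a = 6371 + 38870 = 45241 km = 4.5241×10⁷ m.
r = 6371 + 23500 = 29871 km = 2.987×10⁷ m.
Semi-major axis a = (r_p + r_a)/2 = 26053 km = 2.605×10⁷ m.
Vis-viva: v² = μ(2/r − 1/a) = 3.986×10¹⁴ × (6.695×10⁻⁸ − 3.838×10⁻⁸) = 1.139×10⁷ m²/s².
v = 3375 m/s.

v ≈ 3370 m/s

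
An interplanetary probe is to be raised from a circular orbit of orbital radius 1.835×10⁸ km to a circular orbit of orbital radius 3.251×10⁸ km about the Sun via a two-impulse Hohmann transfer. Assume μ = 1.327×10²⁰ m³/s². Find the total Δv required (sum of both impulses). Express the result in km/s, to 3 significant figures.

r₁ = 1.835×10⁸ km = 1.835×10¹¹ m.
r₂ = 3.251×10⁸ km = 3.251×10¹¹ m.
Transfer ellipse a_t = (r₁ + r₂)/2 = 2.543×10¹¹ m.
At r₁: circular v_c1 = √(μ/r₁) = 26890 m/s; transfer-perihelion v_p = √[μ(2/r₁ − 1/a_t)] = 30410 m/s.
Δv₁ = v_p − v_c1 = 3514 m/s.
At r₂: circular v_c2 = √(μ/r₂) = 20200 m/s; transfer-aphelion v_a = √[μ(2/r₂ − 1/a_t)] = 17160 m/s.
Δv₂ = v_c2 − v_a = 3041 m/s.
Total Δv = Δv₁ + Δv₂ = 6555 m/s = 6.555 km/s.

Δv_total ≈ 6.56 km/s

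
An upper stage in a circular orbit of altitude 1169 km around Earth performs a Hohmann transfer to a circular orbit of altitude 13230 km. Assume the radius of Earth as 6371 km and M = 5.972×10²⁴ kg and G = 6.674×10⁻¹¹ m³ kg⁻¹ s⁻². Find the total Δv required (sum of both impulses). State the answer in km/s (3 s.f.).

μ = GM = 6.674×10⁻¹¹ × 5.972×10²⁴ = 3.986×10¹⁴ m³/s².
r₁ = 6371 + 1169 = 7540.0 km = 7.5400×10⁶ m.
r₂ = 6371 + 13230 = 19601 km = 1.9601×10⁷ m.
Transfer ellipse a_t = (r₁ + r₂)/2 = 1.357×10⁷ m.
At r₁: circular v_c1 = √(μ/r₁) = 7271 m/s; transfer-perigee v_p = √[μ(2/r₁ − 1/a_t)] = 8738 m/s.
Δv₁ = v_p − v_c1 = 1467 m/s.
At r₂: circular v_c2 = √(μ/r₂) = 4509 m/s; transfer-apogee v_a = √[μ(2/r₂ − 1/a_t)] = 3361 m/s.
Δv₂ = v_c2 − v_a = 1148 m/s.
Total Δv = Δv₁ + Δv₂ = 2615 m/s = 2.615 km/s.

Δv_total ≈ 2.62 km/s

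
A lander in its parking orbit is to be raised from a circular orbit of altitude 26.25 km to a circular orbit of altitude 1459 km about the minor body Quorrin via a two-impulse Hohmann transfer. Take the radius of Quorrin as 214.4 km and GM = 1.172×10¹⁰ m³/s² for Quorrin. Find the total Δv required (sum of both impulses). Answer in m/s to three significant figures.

r₁ = 214.4 + 26.25 = 240.65 km = 2.4065×10⁵ m.
r₂ = 214.4 + 1459 = 1673.4 km = 1.6734×10⁶ m.
Transfer ellipse a_t = (r₁ + r₂)/2 = 9.570×10⁵ m.
At r₁: circular v_c1 = √(μ/r₁) = 220.7 m/s; transfer-periapsis v_p = √[μ(2/r₁ − 1/a_t)] = 291.8 m/s.
Δv₁ = v_p − v_c1 = 71.13 m/s.
At r₂: circular v_c2 = √(μ/r₂) = 83.69 m/s; transfer-apoapsis v_a = √[μ(2/r₂ − 1/a_t)] = 41.97 m/s.
Δv₂ = v_c2 − v_a = 41.72 m/s.
Total Δv = Δv₁ + Δv₂ = 112.9 m/s.

Δv_total ≈ 113 m/s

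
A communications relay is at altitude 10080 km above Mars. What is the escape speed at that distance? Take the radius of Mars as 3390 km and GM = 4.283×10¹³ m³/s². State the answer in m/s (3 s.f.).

r = 3390 + 10080 = 13470 km = 1.3470×10⁷ m.
Escape speed v_esc = √(2μ/r) = √(2 × 4.283×10¹³ / 1.347×10⁷) = √(6.359×10⁶) = 2522 m/s.

v_esc ≈ 2520 m/s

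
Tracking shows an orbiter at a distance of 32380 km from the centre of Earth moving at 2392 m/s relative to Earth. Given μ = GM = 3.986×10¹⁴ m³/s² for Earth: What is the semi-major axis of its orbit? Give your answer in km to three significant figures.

r = 3.238×10⁷ m.
Specific orbital energy ε = v²/2 − μ/r = (2392)²/2 − 3.986×10¹⁴/3.238×10⁷ = -9.449×10⁶ J/kg.
Since ε = −μ/(2a), a = −μ/(2ε) = 2.109×10⁷ m = 21092 km.

a ≈ 21100 km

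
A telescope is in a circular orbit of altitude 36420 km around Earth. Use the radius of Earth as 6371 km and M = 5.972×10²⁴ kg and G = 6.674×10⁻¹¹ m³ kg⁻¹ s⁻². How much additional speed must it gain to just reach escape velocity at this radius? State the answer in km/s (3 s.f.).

Δv ≈ 1.26 km/s

μ = GM = 6.674×10⁻¹¹ × 5.972×10²⁴ = 3.986×10¹⁴ m³/s².
r = 6371 + 36420 = 42791 km = 4.2791×10⁷ m.
Circular speed v_c = √(μ/r) = 3052 m/s.
Escape speed v_esc = √(2μ/r) = √2 × v_c = 4316 m/s.
Δv = v_esc − v_c = 1264 m/s = 1.264 km/s.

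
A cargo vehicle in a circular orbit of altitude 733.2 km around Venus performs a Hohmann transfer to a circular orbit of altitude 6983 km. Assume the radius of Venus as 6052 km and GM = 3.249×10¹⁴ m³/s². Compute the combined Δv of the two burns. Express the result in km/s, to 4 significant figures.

r₁ = 6052 + 733.2 = 6785.2 km = 6.7852×10⁶ m.
r₂ = 6052 + 6983 = 13035 km = 1.3035×10⁷ m.
Transfer ellipse a_t = (r₁ + r₂)/2 = 9.910×10⁶ m.
At r₁: circular v_c1 = √(μ/r₁) = 6920 m/s; transfer-periapsis v_p = √[μ(2/r₁ − 1/a_t)] = 7936 m/s.
Δv₁ = v_p − v_c1 = 1016 m/s.
At r₂: circular v_c2 = √(μ/r₂) = 4993 m/s; transfer-apoapsis v_a = √[μ(2/r₂ − 1/a_t)] = 4131 m/s.
Δv₂ = v_c2 − v_a = 861.5 m/s.
Total Δv = Δv₁ + Δv₂ = 1878 m/s = 1.878 km/s.

Δv_total ≈ 1.878 km/s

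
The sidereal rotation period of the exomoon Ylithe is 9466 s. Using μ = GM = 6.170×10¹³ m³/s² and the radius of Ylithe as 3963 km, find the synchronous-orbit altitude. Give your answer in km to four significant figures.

A synchronous orbit has period T, so by Kepler's third law a = (μT²/4π²)^(1/3).
μT²/4π² = 6.170×10¹³ × (9.466×10³)² / 39.48 = 1.400×10²⁰ m³.
a = 5.193×10⁶ m = 5193.0 km.
Altitude h = a − R = 5193.0 − 3963 = 1230.0 km.

h_sync ≈ 1230 km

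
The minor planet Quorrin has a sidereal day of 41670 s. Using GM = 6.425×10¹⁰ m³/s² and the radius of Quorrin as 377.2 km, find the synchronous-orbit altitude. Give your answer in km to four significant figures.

A synchronous orbit has period T, so by Kepler's third law a = (μT²/4π²)^(1/3).
μT²/4π² = 6.425×10¹⁰ × (4.167×10⁴)² / 39.48 = 2.826×10¹⁸ m³.
a = 1.414×10⁶ m = 1413.8 km.
Altitude h = a − R = 1413.8 − 377.2 = 1036.6 km.

h_sync ≈ 1037 km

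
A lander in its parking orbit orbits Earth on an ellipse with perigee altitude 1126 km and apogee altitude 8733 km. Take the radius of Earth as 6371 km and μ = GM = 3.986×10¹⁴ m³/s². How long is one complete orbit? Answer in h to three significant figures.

T ≈ 3.32 h

r_p = 6371 + 1126 = 7497.0 km = 7.4970×10⁶ m.
r_a = 6371 + 8733 = 15104 km = 1.5104×10⁷ m.
Semi-major axis a = (r_p + r_a)/2 = (7497.0 + 15104)/2 = 11300 km = 1.130×10⁷ m.
By Kepler's third law T = 2π√(a³/μ) = 2π × 1.903×10³ = 1.196×10⁴ s.
= 3.321 h.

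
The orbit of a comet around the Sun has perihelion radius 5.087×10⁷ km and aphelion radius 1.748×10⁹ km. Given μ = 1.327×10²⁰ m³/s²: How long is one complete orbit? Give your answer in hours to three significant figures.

Semi-major axis a = (r_p + r_a)/2 = (5.0870×10⁷ + 1.7480×10⁹)/2 = 8.9944×10⁸ km = 8.994×10¹¹ m.
By Kepler's third law T = 2π√(a³/μ) = 2π × 7.405×10⁷ = 4.653×10⁸ s.
= 1.292×10⁵ hours.

T ≈ 129000 hours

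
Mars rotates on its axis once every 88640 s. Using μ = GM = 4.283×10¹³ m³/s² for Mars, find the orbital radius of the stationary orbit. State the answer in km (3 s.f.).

r_sync ≈ 20400 km

A synchronous orbit has period T, so by Kepler's third law a = (μT²/4π²)^(1/3).
μT²/4π² = 4.283×10¹³ × (8.864×10⁴)² / 39.48 = 8.524×10²¹ m³.
a = 2.043×10⁷ m = 20428 km.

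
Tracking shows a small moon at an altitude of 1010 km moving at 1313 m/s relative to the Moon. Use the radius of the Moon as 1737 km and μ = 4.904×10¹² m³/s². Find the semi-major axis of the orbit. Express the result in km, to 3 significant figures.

r = 1737 + 1010 = 2747.0 km = 2.747×10⁶ m.
Specific orbital energy ε = v²/2 − μ/r = (1313)²/2 − 4.904×10¹²/2.747×10⁶ = -9.232×10⁵ J/kg.
Since ε = −μ/(2a), a = −μ/(2ε) = 2.656×10⁶ m = 2655.9 km.

a ≈ 2660 km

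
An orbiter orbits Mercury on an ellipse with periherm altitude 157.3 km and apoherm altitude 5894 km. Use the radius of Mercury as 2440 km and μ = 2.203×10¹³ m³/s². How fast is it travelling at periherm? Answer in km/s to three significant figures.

r_p = 2440 + 157.3 = 2597.3 km = 2.5973×10⁶ m.
r_a = 2440 + 5894 = 8334.0 km = 8.3340×10⁶ m.
Semi-major axis a = (r_p + r_a)/2 = 5465.6 km = 5.466×10⁶ m.
Vis-viva: v² = μ(2/r − 1/a) = 2.203×10¹³ × (7.700×10⁻⁷ − 1.830×10⁻⁷) = 1.293×10⁷ m²/s².
v = 3596 m/s = 3.596 km/s.

v ≈ 3.60 km/s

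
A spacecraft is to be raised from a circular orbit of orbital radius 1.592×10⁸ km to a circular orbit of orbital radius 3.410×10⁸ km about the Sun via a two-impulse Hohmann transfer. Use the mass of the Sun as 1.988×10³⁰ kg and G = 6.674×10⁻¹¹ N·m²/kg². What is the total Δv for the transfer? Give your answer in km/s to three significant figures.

Δv_total ≈ 8.83 km/s

μ = GM = 6.674×10⁻¹¹ × 1.988×10³⁰ = 1.327×10²⁰ m³/s².
r₁ = 1.592×10⁸ km = 1.592×10¹¹ m.
r₂ = 3.410×10⁸ km = 3.410×10¹¹ m.
Transfer ellipse a_t = (r₁ + r₂)/2 = 2.501×10¹¹ m.
At r₁: circular v_c1 = √(μ/r₁) = 28870 m/s; transfer-perihelion v_p = √[μ(2/r₁ − 1/a_t)] = 33710 m/s.
Δv₁ = v_p − v_c1 = 4840 m/s.
At r₂: circular v_c2 = √(μ/r₂) = 19730 m/s; transfer-aphelion v_a = √[μ(2/r₂ − 1/a_t)] = 15740 m/s.
Δv₂ = v_c2 − v_a = 3988 m/s.
Total Δv = Δv₁ + Δv₂ = 8828 m/s = 8.828 km/s.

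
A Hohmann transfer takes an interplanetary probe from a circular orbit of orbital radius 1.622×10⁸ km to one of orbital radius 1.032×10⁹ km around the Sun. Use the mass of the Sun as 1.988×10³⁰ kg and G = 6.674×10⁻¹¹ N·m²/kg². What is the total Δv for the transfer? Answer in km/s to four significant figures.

Δv_total ≈ 14.43 km/s

μ = GM = 6.674×10⁻¹¹ × 1.988×10³⁰ = 1.327×10²⁰ m³/s².
r₁ = 1.622×10⁸ km = 1.622×10¹¹ m.
r₂ = 1.032×10⁹ km = 1.032×10¹² m.
Transfer ellipse a_t = (r₁ + r₂)/2 = 5.971×10¹¹ m.
At r₁: circular v_c1 = √(μ/r₁) = 28600 m/s; transfer-perihelion v_p = √[μ(2/r₁ − 1/a_t)] = 37600 m/s.
Δv₁ = v_p − v_c1 = 9000 m/s.
At r₂: circular v_c2 = √(μ/r₂) = 11340 m/s; transfer-aphelion v_a = √[μ(2/r₂ − 1/a_t)] = 5910 m/s.
Δv₂ = v_c2 − v_a = 5429 m/s.
Total Δv = Δv₁ + Δv₂ = 14430 m/s = 14.43 km/s.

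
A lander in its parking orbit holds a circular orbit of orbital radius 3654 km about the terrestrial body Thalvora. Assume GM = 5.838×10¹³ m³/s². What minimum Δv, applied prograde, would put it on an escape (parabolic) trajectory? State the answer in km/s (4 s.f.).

r = 3654 km = 3.654×10⁶ m.
Circular speed v_c = √(μ/r) = 3997 m/s.
Escape speed v_esc = √(2μ/r) = √2 × v_c = 5653 m/s.
Δv = v_esc − v_c = 1656 m/s = 1.656 km/s.

Δv ≈ 1.656 km/s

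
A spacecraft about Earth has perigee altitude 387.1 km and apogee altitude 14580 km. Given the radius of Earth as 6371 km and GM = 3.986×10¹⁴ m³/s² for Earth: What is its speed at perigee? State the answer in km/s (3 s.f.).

v ≈ 9.44 km/s

r_p = 6371 + 387.1 = 6758.1 km = 6.7581×10⁶ m.
r_a = 6371 + 14580 = 20951 km = 2.0951×10⁷ m.
Semi-major axis a = (r_p + r_a)/2 = 13855 km = 1.385×10⁷ m.
Vis-viva: v² = μ(2/r − 1/a) = 3.986×10¹⁴ × (2.959×10⁻⁷ − 7.218×10⁻⁸) = 8.919×10⁷ m²/s².
v = 9444 m/s = 9.444 km/s.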